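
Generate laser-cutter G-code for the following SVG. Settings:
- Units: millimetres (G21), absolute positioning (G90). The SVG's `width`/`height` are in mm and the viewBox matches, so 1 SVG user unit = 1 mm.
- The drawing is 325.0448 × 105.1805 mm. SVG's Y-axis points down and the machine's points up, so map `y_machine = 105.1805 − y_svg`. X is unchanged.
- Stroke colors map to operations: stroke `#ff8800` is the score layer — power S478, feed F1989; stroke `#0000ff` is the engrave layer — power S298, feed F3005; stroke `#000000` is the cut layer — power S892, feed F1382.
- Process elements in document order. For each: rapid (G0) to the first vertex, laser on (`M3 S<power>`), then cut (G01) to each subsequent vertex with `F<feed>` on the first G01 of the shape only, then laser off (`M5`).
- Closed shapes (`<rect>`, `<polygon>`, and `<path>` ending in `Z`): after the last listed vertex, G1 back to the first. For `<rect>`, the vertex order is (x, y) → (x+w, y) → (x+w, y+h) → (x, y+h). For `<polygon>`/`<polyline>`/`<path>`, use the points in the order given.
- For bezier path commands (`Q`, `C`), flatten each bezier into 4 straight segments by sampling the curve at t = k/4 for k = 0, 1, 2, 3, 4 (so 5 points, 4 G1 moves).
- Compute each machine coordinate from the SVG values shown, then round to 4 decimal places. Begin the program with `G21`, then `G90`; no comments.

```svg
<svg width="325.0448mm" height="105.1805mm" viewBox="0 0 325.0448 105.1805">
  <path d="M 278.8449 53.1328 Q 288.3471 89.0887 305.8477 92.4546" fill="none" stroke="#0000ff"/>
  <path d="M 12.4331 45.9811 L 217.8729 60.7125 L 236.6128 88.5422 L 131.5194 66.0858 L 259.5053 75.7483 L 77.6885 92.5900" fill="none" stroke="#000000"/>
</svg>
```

G21
G90
G0 X278.8449 Y52.0477
M3 S298
G01 X284.0959 Y36.1066 F3005
G01 X290.3467 Y24.2393
G01 X297.5973 Y16.4457
G01 X305.8477 Y12.7259
M5
G0 X12.4331 Y59.1994
M3 S892
G01 X217.8729 Y44.4680 F1382
G01 X236.6128 Y16.6383
G01 X131.5194 Y39.0947
G01 X259.5053 Y29.4322
G01 X77.6885 Y12.5905
M5

viewBox `0 0 325.0448 105.1805` with mm width/height → 1 unit = 1 mm. Flip: y_m = 105.1805 − y_svg.

**Shape 1** — `<path>` quadratic bezier, stroke `#0000ff` → engrave (S298, F3005). Control points (SVG): P0=(278.8449,53.1328), P1=(288.3471,89.0887), P2=(305.8477,92.4546); sampled at t=k/4. Machine vertices: (278.8449,52.0477) → (284.0959,36.1066) → (290.3467,24.2393) → (297.5973,16.4457) → (305.8477,12.7259). Open path.

**Shape 2** — `<path>` open polyline, stroke `#000000` → cut (S892, F1382). Machine vertices: (12.4331,59.1994) → (217.8729,44.4680) → (236.6128,16.6383) → (131.5194,39.0947) → (259.5053,29.4322) → (77.6885,12.5905). Open path.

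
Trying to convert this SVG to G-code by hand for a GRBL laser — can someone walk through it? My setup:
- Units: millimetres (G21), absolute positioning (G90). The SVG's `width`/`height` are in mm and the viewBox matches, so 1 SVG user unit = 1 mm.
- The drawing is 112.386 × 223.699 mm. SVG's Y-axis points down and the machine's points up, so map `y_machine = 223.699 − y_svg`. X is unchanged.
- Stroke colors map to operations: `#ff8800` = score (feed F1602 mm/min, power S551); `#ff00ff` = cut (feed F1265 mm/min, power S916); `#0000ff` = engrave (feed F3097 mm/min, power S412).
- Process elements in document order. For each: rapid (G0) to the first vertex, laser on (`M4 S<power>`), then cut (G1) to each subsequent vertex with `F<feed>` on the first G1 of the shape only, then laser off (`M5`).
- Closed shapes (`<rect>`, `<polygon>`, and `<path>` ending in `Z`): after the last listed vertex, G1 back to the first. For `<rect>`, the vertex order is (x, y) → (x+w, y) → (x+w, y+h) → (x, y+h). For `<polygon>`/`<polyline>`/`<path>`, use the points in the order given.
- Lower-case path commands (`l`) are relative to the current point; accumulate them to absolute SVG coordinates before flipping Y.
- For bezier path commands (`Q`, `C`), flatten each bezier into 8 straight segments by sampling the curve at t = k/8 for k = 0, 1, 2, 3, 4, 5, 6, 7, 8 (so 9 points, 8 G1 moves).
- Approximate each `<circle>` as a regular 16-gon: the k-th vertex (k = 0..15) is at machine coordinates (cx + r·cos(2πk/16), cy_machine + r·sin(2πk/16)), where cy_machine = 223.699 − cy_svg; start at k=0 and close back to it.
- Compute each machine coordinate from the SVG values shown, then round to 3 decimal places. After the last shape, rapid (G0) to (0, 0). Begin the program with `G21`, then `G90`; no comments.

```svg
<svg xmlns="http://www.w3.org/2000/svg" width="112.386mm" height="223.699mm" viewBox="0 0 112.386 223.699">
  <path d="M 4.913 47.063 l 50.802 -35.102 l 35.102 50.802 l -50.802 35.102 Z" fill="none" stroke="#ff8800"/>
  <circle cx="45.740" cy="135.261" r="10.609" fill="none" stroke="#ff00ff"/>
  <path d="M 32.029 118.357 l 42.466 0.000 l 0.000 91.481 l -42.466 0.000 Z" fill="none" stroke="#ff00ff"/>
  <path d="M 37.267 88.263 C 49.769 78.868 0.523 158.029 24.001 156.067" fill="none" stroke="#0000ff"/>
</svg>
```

1 u = 1 mm; y_m = 223.699 − y.

[1] `<path>` regular polygon, #ff8800→score S551 F1602: (4.913,176.636) → (55.715,211.738) → (90.817,160.936) → (40.015,125.834) → (4.913,176.636) (closed)

[2] `<circle>` circle, #ff00ff→cut S916 F1265: (56.349,88.438) → (55.541,92.498) → (53.242,95.940) → (49.800,98.239) → (45.740,99.047) → (41.680,98.239) → (38.238,95.940) → (35.939,92.498) → (35.131,88.438) → (35.939,84.378) → (38.238,80.936) → (41.680,78.637) → (45.740,77.829) → (49.800,78.637) → (53.242,80.936) → (55.541,84.378) → (56.349,88.438) (closed)

[3] `<path>` rectangle, #ff00ff→cut S916 F1265: (32.029,105.342) → (74.495,105.342) → (74.495,13.861) → (32.029,13.861) → (32.029,105.342) (closed)

[4] `<path>` cubic bezier, #0000ff→engrave S412 F3097: (37.267,135.436) → (39.323,135.139) → (37.167,128.529) → (32.373,117.594) → (26.518,104.321) → (21.177,90.701) → (17.927,78.720) → (18.343,70.367) → (24.001,67.632)

G21
G90
G0 X4.913 Y176.636
M4 S551
G1 X55.715 Y211.738 F1602
G1 X90.817 Y160.936
G1 X40.015 Y125.834
G1 X4.913 Y176.636
M5
G0 X56.349 Y88.438
M4 S916
G1 X55.541 Y92.498 F1265
G1 X53.242 Y95.940
G1 X49.800 Y98.239
G1 X45.740 Y99.047
G1 X41.680 Y98.239
G1 X38.238 Y95.940
G1 X35.939 Y92.498
G1 X35.131 Y88.438
G1 X35.939 Y84.378
G1 X38.238 Y80.936
G1 X41.680 Y78.637
G1 X45.740 Y77.829
G1 X49.800 Y78.637
G1 X53.242 Y80.936
G1 X55.541 Y84.378
G1 X56.349 Y88.438
M5
G0 X32.029 Y105.342
M4 S916
G1 X74.495 Y105.342 F1265
G1 X74.495 Y13.861
G1 X32.029 Y13.861
G1 X32.029 Y105.342
M5
G0 X37.267 Y135.436
M4 S412
G1 X39.323 Y135.139 F3097
G1 X37.167 Y128.529
G1 X32.373 Y117.594
G1 X26.518 Y104.321
G1 X21.177 Y90.701
G1 X17.927 Y78.720
G1 X18.343 Y70.367
G1 X24.001 Y67.632
M5
G0 X0.000 Y0.000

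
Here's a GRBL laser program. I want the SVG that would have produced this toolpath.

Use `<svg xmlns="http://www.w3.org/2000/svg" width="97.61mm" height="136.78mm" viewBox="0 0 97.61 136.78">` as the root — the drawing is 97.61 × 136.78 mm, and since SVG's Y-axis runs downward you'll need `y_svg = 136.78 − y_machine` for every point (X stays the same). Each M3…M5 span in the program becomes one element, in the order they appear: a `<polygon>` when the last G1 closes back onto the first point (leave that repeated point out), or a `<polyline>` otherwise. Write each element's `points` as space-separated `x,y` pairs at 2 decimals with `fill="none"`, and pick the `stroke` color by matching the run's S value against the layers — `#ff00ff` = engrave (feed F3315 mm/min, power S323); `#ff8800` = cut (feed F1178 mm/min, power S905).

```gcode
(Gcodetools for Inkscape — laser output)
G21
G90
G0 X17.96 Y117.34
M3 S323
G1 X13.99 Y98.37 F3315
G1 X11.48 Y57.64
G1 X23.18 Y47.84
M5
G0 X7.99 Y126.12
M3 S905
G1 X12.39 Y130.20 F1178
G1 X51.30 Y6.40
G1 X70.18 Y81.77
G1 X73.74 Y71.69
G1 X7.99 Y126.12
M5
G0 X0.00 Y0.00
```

<svg xmlns="http://www.w3.org/2000/svg" width="97.61mm" height="136.78mm" viewBox="0 0 97.61 136.78">
  <polyline points="17.96,19.44 13.99,38.41 11.48,79.14 23.18,88.94" fill="none" stroke="#ff00ff"/>
  <polygon points="7.99,10.66 12.39,6.58 51.30,130.38 70.18,55.01 73.74,65.09" fill="none" stroke="#ff8800"/>
</svg>

Each laser-on run becomes one SVG element. Flip Y back into SVG space with y_svg = 136.78 − y_machine.

Run 1: power S323 maps to stroke `#ff00ff` (engrave). The run is open, so emit a `<polyline>` with points (Y-flipped): 17.96,19.44 13.99,38.41 11.48,79.14 23.18,88.94.

Run 2: S905 ⇒ cut layer `#ff8800`. The run returns to its start, so emit a `<polygon>` with points (Y-flipped): 7.99,10.66 12.39,6.58 51.30,130.38 70.18,55.01 73.74,65.09.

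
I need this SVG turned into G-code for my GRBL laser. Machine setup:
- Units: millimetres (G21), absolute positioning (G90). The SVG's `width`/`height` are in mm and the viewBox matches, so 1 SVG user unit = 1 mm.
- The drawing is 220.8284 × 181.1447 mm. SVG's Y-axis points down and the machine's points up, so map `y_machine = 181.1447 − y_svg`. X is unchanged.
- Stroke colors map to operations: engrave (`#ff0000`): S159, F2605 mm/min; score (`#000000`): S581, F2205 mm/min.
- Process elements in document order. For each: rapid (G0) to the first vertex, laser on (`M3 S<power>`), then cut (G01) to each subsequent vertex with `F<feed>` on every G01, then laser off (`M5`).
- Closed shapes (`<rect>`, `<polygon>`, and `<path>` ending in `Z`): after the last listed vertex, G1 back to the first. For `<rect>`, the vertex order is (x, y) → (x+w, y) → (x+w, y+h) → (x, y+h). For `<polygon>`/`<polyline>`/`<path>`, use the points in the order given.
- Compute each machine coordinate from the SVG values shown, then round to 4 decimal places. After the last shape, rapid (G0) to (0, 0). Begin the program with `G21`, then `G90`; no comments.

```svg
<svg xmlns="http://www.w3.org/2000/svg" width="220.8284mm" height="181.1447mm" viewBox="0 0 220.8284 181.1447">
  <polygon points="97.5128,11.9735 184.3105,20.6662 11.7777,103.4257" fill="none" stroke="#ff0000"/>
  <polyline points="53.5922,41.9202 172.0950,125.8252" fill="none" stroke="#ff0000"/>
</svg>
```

G21
G90
G0 X97.5128 Y169.1712
M3 S159
G01 X184.3105 Y160.4785 F2605
G01 X11.7777 Y77.7190 F2605
G01 X97.5128 Y169.1712 F2605
M5
G0 X53.5922 Y139.2245
M3 S159
G01 X172.0950 Y55.3195 F2605
M5
G0 X0.0000 Y0.0000

1 u = 1 mm; y_m = 181.1447 − y.

[1] `<polygon>` closed polygon, #ff0000→engrave S159 F2605: (97.5128,169.1712) → (184.3105,160.4785) → (11.7777,77.7190) → (97.5128,169.1712) (closed)

[2] `<polyline>` line segment, #ff0000→engrave S159 F2605: (53.5922,139.2245) → (172.0950,55.3195)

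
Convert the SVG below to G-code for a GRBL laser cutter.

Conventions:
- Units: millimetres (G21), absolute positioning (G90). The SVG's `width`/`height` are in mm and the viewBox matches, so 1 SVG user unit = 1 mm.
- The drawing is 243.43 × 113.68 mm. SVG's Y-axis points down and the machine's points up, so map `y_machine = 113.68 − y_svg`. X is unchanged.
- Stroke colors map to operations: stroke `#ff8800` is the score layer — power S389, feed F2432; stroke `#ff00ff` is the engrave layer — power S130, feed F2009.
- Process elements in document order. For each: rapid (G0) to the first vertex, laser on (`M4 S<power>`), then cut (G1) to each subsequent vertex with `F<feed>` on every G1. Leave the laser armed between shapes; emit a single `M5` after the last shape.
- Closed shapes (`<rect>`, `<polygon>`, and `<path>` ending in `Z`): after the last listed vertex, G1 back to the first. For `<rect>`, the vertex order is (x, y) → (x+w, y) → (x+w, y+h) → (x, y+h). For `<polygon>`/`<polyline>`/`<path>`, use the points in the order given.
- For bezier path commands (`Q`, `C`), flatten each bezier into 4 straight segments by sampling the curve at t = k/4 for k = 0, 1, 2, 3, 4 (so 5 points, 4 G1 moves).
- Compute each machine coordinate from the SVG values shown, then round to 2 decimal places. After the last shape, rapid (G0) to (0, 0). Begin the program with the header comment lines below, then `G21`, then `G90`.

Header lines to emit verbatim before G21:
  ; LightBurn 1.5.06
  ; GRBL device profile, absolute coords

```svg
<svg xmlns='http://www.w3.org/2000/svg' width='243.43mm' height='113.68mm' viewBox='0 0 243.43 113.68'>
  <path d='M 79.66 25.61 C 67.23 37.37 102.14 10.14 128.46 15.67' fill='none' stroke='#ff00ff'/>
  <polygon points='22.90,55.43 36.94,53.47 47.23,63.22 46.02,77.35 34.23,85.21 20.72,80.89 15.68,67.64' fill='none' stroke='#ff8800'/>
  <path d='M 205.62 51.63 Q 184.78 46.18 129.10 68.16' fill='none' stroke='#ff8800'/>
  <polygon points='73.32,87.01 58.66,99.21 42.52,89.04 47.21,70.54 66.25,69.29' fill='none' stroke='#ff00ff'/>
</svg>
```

; LightBurn 1.5.06
; GRBL device profile, absolute coords
G21
G90
G0 X79.66 Y88.07
M4 S130
G1 X78.34 Y85.44 F2009
G1 X89.53 Y90.70 F2009
G1 X107.98 Y97.14 F2009
G1 X128.46 Y98.01 F2009
G0 X22.90 Y58.25
M4 S389
G1 X36.94 Y60.21 F2432
G1 X47.23 Y50.46 F2432
G1 X46.02 Y36.33 F2432
G1 X34.23 Y28.47 F2432
G1 X20.72 Y32.79 F2432
G1 X15.68 Y46.04 F2432
G1 X22.90 Y58.25 F2432
G0 X205.62 Y62.05
M4 S389
G1 X193.02 Y63.06 F2432
G1 X176.07 Y60.64 F2432
G1 X154.76 Y54.80 F2432
G1 X129.10 Y45.52 F2432
G0 X73.32 Y26.67
M4 S130
G1 X58.66 Y14.47 F2009
G1 X42.52 Y24.64 F2009
G1 X47.21 Y43.14 F2009
G1 X66.25 Y44.39 F2009
G1 X73.32 Y26.67 F2009
M5
G0 X0.00 Y0.00

viewBox `0 0 243.43 113.68` with mm width/height → 1 unit = 1 mm. Flip: y_m = 113.68 − y_svg.

**Shape 1** — `<path>` cubic bezier, stroke `#ff00ff` → engrave (S130, F2009). Control points (SVG): P0=(79.66,25.61), P1=(67.23,37.37), P2=(102.14,10.14), P3=(128.46,15.67); sampled at t=k/4. Machine vertices: (79.66,88.07) → (78.34,85.44) → (89.53,90.70) → (107.98,97.14) → (128.46,98.01). Open path.

**Shape 2** — `<polygon>` regular polygon, stroke `#ff8800` → score (S389, F2432). Machine vertices: (22.90,58.25) → (36.94,60.21) → (47.23,50.46) → (46.02,36.33) → (34.23,28.47) → (20.72,32.79) → (15.68,46.04) → (22.90,58.25). Closed: final G1 returns to the first vertex.

**Shape 3** — `<path>` quadratic bezier, stroke `#ff8800` → score (S389, F2432). Control points (SVG): P0=(205.62,51.63), P1=(184.78,46.18), P2=(129.10,68.16); sampled at t=k/4. Machine vertices: (205.62,62.05) → (193.02,63.06) → (176.07,60.64) → (154.76,54.80) → (129.10,45.52). Open path.

**Shape 4** — `<polygon>` regular polygon, stroke `#ff00ff` → engrave (S130, F2009). Machine vertices: (73.32,26.67) → (58.66,14.47) → (42.52,24.64) → (47.21,43.14) → (66.25,44.39) → (73.32,26.67). Closed: final G1 returns to the first vertex.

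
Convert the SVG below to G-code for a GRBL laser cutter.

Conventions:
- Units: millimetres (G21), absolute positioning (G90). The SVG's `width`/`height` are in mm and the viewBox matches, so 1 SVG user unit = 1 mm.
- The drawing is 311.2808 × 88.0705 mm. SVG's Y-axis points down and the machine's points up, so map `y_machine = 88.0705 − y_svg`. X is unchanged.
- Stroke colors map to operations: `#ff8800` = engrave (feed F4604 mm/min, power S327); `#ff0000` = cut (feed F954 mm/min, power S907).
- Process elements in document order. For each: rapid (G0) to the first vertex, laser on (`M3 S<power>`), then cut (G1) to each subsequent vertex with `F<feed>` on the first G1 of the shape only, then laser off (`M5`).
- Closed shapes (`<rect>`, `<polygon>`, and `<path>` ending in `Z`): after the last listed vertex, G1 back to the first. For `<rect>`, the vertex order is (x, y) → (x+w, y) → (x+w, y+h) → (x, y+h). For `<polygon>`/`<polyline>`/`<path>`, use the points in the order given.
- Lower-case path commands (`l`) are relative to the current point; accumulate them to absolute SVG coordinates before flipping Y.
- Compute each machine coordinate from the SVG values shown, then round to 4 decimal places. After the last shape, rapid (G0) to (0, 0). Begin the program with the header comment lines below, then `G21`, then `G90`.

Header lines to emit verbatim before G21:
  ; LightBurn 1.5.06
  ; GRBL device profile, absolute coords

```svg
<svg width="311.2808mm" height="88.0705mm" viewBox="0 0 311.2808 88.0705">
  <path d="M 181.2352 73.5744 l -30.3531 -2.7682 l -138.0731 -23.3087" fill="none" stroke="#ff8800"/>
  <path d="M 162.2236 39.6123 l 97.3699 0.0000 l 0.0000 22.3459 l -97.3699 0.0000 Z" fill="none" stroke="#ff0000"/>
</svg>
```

; LightBurn 1.5.06
; GRBL device profile, absolute coords
G21
G90
G0 X181.2352 Y14.4961
M3 S327
G1 X150.8821 Y17.2643 F4604
G1 X12.8090 Y40.5730
M5
G0 X162.2236 Y48.4582
M3 S907
G1 X259.5935 Y48.4582 F954
G1 X259.5935 Y26.1123
G1 X162.2236 Y26.1123
G1 X162.2236 Y48.4582
M5
G0 X0.0000 Y0.0000

1 u = 1 mm; y_m = 88.0705 − y.

[1] `<path>` open polyline, #ff8800→engrave S327 F4604: (181.2352,14.4961) → (150.8821,17.2643) → (12.8090,40.5730)

[2] `<path>` rectangle, #ff0000→cut S907 F954: (162.2236,48.4582) → (259.5935,48.4582) → (259.5935,26.1123) → (162.2236,26.1123) → (162.2236,48.4582) (closed)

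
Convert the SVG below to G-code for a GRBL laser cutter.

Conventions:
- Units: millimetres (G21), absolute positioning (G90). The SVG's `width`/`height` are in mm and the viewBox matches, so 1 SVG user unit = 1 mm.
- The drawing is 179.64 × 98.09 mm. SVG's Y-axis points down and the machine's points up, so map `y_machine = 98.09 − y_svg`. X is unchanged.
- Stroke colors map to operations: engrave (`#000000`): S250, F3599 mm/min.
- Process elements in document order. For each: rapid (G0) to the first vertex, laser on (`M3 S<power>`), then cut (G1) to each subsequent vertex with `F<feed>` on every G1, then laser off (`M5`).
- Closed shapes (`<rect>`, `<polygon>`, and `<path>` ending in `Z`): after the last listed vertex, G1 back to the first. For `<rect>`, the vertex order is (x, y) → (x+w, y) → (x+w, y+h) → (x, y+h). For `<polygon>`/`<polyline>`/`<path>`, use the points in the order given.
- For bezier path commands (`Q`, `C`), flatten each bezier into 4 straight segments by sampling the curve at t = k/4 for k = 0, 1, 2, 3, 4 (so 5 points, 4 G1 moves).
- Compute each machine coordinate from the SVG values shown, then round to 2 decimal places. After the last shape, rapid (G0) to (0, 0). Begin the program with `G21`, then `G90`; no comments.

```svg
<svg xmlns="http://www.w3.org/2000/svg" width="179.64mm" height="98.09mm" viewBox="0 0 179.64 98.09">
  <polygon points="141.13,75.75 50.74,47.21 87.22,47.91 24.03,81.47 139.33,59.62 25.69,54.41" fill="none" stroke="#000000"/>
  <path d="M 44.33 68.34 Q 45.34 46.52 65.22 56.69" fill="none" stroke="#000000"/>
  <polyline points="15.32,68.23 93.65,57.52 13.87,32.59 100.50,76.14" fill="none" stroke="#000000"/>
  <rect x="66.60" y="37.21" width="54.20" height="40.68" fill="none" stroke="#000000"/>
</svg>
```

G21
G90
G0 X141.13 Y22.34
M3 S250
G1 X50.74 Y50.88 F3599
G1 X87.22 Y50.18 F3599
G1 X24.03 Y16.62 F3599
G1 X139.33 Y38.47 F3599
G1 X25.69 Y43.68 F3599
G1 X141.13 Y22.34 F3599
M5
G0 X44.33 Y29.75
M3 S250
G1 X46.01 Y38.66 F3599
G1 X50.06 Y43.57 F3599
G1 X56.46 Y44.49 F3599
G1 X65.22 Y41.40 F3599
M5
G0 X15.32 Y29.86
M3 S250
G1 X93.65 Y40.57 F3599
G1 X13.87 Y65.50 F3599
G1 X100.50 Y21.95 F3599
M5
G0 X66.60 Y60.88
M3 S250
G1 X120.80 Y60.88 F3599
G1 X120.80 Y20.20 F3599
G1 X66.60 Y20.20 F3599
G1 X66.60 Y60.88 F3599
M5
G0 X0.00 Y0.00

Since the viewBox matches the mm dimensions, user units are millimetres directly. The only transform is the Y-flip y_m = 98.09 − y_svg.

Shape 1 is a closed polygon drawn with `<polygon>`. Its stroke #000000 means engrave at S250, F3599. After flipping Y the toolpath is (141.13,22.34) → (50.74,50.88) → (87.22,50.18) → (24.03,16.62) → (139.33,38.47) → (25.69,43.68) → (141.13,22.34), returning to the start.

Shape 2 is a quadratic bezier drawn with `<path>`. Its stroke #000000 means engrave at S250, F3599. After flipping Y the toolpath is (44.33,29.75) → (46.01,38.66) → (50.06,43.57) → (56.46,44.49) → (65.22,41.40).

Shape 3 is a open polyline drawn with `<polyline>`. Its stroke #000000 means engrave at S250, F3599. After flipping Y the toolpath is (15.32,29.86) → (93.65,40.57) → (13.87,65.50) → (100.50,21.95).

Shape 4 is a rectangle drawn with `<rect>`. Its stroke #000000 means engrave at S250, F3599. After flipping Y the toolpath is (66.60,60.88) → (120.80,60.88) → (120.80,20.20) → (66.60,20.20) → (66.60,60.88), returning to the start.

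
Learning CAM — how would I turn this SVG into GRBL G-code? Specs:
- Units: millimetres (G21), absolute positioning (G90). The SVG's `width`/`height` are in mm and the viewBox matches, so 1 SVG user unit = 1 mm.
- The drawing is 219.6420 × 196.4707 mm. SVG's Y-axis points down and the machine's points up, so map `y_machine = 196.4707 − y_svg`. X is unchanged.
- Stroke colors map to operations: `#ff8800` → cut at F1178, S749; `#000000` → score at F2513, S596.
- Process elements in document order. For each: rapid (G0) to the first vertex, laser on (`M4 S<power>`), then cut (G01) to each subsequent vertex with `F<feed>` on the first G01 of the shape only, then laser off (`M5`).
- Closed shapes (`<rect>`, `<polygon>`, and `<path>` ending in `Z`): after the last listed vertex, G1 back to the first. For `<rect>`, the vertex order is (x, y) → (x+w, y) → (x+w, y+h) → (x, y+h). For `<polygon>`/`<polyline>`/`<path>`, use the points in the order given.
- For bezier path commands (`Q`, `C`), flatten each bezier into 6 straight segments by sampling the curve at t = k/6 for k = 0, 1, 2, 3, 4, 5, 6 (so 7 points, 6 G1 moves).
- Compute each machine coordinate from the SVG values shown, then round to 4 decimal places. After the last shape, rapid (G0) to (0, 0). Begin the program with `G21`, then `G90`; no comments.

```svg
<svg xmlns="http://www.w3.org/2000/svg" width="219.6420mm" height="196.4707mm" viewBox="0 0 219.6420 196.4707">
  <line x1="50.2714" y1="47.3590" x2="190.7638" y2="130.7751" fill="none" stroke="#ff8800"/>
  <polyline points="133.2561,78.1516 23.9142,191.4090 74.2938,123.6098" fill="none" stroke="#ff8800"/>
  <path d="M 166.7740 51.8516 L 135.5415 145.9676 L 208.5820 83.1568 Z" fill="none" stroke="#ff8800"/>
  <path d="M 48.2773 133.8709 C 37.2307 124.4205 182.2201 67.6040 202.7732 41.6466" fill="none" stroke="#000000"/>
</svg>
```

Since the viewBox matches the mm dimensions, user units are millimetres directly. The only transform is the Y-flip y_m = 196.4707 − y_svg.

Shape 1 is a line segment drawn with `<line>`. Its stroke #ff8800 means cut at S749, F1178. After flipping Y the toolpath is (50.2714,149.1117) → (190.7638,65.6956).

Shape 2 is a open polyline drawn with `<polyline>`. Its stroke #ff8800 means cut at S749, F1178. After flipping Y the toolpath is (133.2561,118.3191) → (23.9142,5.0617) → (74.2938,72.8609).

Shape 3 is a closed polygon drawn with `<path>`. Its stroke #ff8800 means cut at S749, F1178. After flipping Y the toolpath is (166.7740,144.6191) → (135.5415,50.5031) → (208.5820,113.3139) → (166.7740,144.6191), returning to the start.

Shape 4 is a cubic bezier drawn with `<path>`. Its stroke #000000 means score at S596, F2513. After flipping Y the toolpath is (48.2773,62.5998) → (54.4585,70.9100) → (78.8548,84.9417) → (113.6754,102.5218) → (151.1292,121.4776) → (183.4254,139.6360) → (202.7732,154.8241).

G21
G90
G0 X50.2714 Y149.1117
M4 S749
G01 X190.7638 Y65.6956 F1178
M5
G0 X133.2561 Y118.3191
M4 S749
G01 X23.9142 Y5.0617 F1178
G01 X74.2938 Y72.8609
M5
G0 X166.7740 Y144.6191
M4 S749
G01 X135.5415 Y50.5031 F1178
G01 X208.5820 Y113.3139
G01 X166.7740 Y144.6191
M5
G0 X48.2773 Y62.5998
M4 S596
G01 X54.4585 Y70.9100 F2513
G01 X78.8548 Y84.9417
G01 X113.6754 Y102.5218
G01 X151.1292 Y121.4776
G01 X183.4254 Y139.6360
G01 X202.7732 Y154.8241
M5
G0 X0.0000 Y0.0000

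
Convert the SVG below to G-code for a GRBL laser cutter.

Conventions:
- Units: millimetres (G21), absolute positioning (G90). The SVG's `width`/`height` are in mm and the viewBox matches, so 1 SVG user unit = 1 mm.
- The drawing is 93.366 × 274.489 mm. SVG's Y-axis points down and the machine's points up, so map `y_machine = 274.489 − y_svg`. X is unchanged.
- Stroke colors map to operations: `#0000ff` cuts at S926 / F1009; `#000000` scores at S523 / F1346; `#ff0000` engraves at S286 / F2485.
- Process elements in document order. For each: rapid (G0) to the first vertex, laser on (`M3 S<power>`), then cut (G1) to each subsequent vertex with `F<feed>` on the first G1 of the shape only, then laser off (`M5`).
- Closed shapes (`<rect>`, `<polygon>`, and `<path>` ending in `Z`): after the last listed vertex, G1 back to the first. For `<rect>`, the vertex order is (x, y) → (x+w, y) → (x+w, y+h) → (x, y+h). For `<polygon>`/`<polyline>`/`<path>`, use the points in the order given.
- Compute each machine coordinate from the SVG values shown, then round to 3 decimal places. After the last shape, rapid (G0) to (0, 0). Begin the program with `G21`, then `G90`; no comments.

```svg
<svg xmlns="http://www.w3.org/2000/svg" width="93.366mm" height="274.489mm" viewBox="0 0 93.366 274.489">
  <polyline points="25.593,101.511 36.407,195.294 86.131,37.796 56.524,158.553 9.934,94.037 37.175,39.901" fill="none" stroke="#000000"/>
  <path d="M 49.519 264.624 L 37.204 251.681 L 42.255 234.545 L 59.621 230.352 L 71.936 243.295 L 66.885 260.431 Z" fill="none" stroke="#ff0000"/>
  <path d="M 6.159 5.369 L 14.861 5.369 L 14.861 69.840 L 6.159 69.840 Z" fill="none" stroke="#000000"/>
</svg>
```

1 u = 1 mm; y_m = 274.489 − y.

[1] `<polyline>` open polyline, #000000→score S523 F1346: (25.593,172.978) → (36.407,79.195) → (86.131,236.693) → (56.524,115.936) → (9.934,180.452) → (37.175,234.588)

[2] `<path>` regular polygon, #ff0000→engrave S286 F2485: (49.519,9.865) → (37.204,22.808) → (42.255,39.944) → (59.621,44.137) → (71.936,31.194) → (66.885,14.058) → (49.519,9.865) (closed)

[3] `<path>` rectangle, #000000→score S523 F1346: (6.159,269.120) → (14.861,269.120) → (14.861,204.649) → (6.159,204.649) → (6.159,269.120) (closed)

G21
G90
G0 X25.593 Y172.978
M3 S523
G1 X36.407 Y79.195 F1346
G1 X86.131 Y236.693
G1 X56.524 Y115.936
G1 X9.934 Y180.452
G1 X37.175 Y234.588
M5
G0 X49.519 Y9.865
M3 S286
G1 X37.204 Y22.808 F2485
G1 X42.255 Y39.944
G1 X59.621 Y44.137
G1 X71.936 Y31.194
G1 X66.885 Y14.058
G1 X49.519 Y9.865
M5
G0 X6.159 Y269.120
M3 S523
G1 X14.861 Y269.120 F1346
G1 X14.861 Y204.649
G1 X6.159 Y204.649
G1 X6.159 Y269.120
M5
G0 X0.000 Y0.000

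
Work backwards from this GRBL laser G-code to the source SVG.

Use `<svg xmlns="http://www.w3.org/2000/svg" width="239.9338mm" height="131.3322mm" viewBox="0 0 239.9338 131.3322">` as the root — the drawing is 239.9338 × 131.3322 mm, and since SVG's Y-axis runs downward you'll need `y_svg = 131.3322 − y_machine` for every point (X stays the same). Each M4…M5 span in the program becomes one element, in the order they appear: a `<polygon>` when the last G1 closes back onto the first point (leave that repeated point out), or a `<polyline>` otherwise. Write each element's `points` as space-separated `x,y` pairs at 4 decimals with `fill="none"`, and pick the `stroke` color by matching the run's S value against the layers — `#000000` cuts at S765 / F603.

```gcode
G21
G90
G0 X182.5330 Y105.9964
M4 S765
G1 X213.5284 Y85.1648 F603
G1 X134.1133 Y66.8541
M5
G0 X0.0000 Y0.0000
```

Each laser-on run becomes one SVG element. Flip Y back into SVG space with y_svg = 131.3322 − y_machine. Every run uses S765, so all elements get stroke `#000000` (cut).

Run 1: The run is open, so emit a `<polyline>` with points (Y-flipped): 182.5330,25.3358 213.5284,46.1674 134.1133,64.4781.

<svg xmlns="http://www.w3.org/2000/svg" width="239.9338mm" height="131.3322mm" viewBox="0 0 239.9338 131.3322">
  <polyline points="182.5330,25.3358 213.5284,46.1674 134.1133,64.4781" fill="none" stroke="#000000"/>
</svg>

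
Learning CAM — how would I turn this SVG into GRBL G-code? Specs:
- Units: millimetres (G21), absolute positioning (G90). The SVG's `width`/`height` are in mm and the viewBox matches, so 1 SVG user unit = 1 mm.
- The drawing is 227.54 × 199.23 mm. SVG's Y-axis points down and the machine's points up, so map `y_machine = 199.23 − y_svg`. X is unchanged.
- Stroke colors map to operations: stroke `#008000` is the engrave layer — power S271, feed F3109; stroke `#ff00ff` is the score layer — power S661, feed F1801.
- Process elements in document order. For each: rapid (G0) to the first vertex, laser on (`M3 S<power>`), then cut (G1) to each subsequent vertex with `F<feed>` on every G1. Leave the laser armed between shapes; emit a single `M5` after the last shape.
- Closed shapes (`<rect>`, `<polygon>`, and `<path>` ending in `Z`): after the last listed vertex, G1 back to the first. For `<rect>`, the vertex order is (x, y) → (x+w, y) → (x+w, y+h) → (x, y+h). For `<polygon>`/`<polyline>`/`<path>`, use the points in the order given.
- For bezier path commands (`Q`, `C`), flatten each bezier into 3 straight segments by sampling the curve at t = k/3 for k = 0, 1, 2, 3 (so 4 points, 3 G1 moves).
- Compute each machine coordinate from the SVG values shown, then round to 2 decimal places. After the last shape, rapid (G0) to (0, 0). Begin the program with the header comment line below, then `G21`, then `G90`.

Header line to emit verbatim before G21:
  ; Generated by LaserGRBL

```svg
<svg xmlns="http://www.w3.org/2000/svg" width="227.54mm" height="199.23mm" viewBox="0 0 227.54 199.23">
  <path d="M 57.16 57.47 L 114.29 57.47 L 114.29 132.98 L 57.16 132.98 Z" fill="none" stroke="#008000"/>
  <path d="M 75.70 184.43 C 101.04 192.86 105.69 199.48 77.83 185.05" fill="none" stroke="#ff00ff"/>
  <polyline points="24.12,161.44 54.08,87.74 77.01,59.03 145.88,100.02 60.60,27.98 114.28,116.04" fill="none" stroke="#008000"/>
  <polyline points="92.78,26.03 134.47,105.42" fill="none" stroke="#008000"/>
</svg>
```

1 u = 1 mm; y_m = 199.23 − y.

[1] `<path>` rectangle, #008000→engrave S271 F3109: (57.16,141.76) → (114.29,141.76) → (114.29,66.25) → (57.16,66.25) → (57.16,141.76) (closed)

[2] `<path>` cubic bezier, #ff00ff→score S661 F1801: (75.70,14.80) → (93.71,7.69) → (95.29,6.05) → (77.83,14.18)

[3] `<polyline>` open polyline, #008000→engrave S271 F3109: (24.12,37.79) → (54.08,111.49) → (77.01,140.20) → (145.88,99.21) → (60.60,171.25) → (114.28,83.19)

[4] `<polyline>` line segment, #008000→engrave S271 F3109: (92.78,173.20) → (134.47,93.81)

; Generated by LaserGRBL
G21
G90
G0 X57.16 Y141.76
M3 S271
G1 X114.29 Y141.76 F3109
G1 X114.29 Y66.25 F3109
G1 X57.16 Y66.25 F3109
G1 X57.16 Y141.76 F3109
G0 X75.70 Y14.80
M3 S661
G1 X93.71 Y7.69 F1801
G1 X95.29 Y6.05 F1801
G1 X77.83 Y14.18 F1801
G0 X24.12 Y37.79
M3 S271
G1 X54.08 Y111.49 F3109
G1 X77.01 Y140.20 F3109
G1 X145.88 Y99.21 F3109
G1 X60.60 Y171.25 F3109
G1 X114.28 Y83.19 F3109
G0 X92.78 Y173.20
M3 S271
G1 X134.47 Y93.81 F3109
M5
G0 X0.00 Y0.00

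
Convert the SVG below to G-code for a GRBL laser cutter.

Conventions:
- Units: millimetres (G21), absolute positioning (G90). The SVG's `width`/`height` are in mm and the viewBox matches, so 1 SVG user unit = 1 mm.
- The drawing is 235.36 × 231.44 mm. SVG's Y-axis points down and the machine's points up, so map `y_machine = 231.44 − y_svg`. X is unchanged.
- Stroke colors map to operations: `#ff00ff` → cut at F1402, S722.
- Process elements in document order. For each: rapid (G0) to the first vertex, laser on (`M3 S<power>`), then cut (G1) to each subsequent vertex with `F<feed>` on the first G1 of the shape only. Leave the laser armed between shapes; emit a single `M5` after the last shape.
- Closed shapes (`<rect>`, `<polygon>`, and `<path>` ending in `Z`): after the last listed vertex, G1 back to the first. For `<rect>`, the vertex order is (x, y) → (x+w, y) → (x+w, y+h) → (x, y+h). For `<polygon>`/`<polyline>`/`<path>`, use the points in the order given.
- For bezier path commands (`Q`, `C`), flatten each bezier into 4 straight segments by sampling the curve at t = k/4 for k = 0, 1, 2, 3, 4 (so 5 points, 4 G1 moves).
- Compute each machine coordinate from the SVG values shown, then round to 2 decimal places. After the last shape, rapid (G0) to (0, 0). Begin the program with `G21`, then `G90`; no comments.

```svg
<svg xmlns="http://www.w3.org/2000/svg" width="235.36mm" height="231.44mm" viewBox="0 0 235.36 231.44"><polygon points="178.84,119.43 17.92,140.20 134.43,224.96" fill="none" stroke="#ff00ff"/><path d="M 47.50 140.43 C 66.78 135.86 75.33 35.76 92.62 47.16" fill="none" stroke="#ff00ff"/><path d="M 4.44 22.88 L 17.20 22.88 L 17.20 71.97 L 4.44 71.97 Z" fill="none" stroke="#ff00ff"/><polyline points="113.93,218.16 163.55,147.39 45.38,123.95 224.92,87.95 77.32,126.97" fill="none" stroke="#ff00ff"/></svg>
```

viewBox `0 0 235.36 231.44` with mm width/height → 1 unit = 1 mm. Flip: y_m = 231.44 − y_svg.

**Shape 1** — `<polygon>` closed polygon, stroke `#ff00ff` → cut (S722, F1402). Machine vertices: (178.84,112.01) → (17.92,91.24) → (134.43,6.48) → (178.84,112.01). Closed: final G1 returns to the first vertex.

**Shape 2** — `<path>` cubic bezier, stroke `#ff00ff` → cut (S722, F1402). Control points (SVG): P0=(47.50,140.43), P1=(66.78,135.86), P2=(75.33,35.76), P3=(92.62,47.16); sampled at t=k/4. Machine vertices: (47.50,91.01) → (60.25,109.11) → (70.81,143.63) → (80.99,175.16) → (92.62,184.28). Open path.

**Shape 3** — `<path>` rectangle, stroke `#ff00ff` → cut (S722, F1402). Machine vertices: (4.44,208.56) → (17.20,208.56) → (17.20,159.47) → (4.44,159.47) → (4.44,208.56). Closed: final G1 returns to the first vertex.

**Shape 4** — `<polyline>` open polyline, stroke `#ff00ff` → cut (S722, F1402). Machine vertices: (113.93,13.28) → (163.55,84.05) → (45.38,107.49) → (224.92,143.49) → (77.32,104.47). Open path.

G21
G90
G0 X178.84 Y112.01
M3 S722
G1 X17.92 Y91.24 F1402
G1 X134.43 Y6.48
G1 X178.84 Y112.01
G0 X47.50 Y91.01
M3 S722
G1 X60.25 Y109.11 F1402
G1 X70.81 Y143.63
G1 X80.99 Y175.16
G1 X92.62 Y184.28
G0 X4.44 Y208.56
M3 S722
G1 X17.20 Y208.56 F1402
G1 X17.20 Y159.47
G1 X4.44 Y159.47
G1 X4.44 Y208.56
G0 X113.93 Y13.28
M3 S722
G1 X163.55 Y84.05 F1402
G1 X45.38 Y107.49
G1 X224.92 Y143.49
G1 X77.32 Y104.47
M5
G0 X0.00 Y0.00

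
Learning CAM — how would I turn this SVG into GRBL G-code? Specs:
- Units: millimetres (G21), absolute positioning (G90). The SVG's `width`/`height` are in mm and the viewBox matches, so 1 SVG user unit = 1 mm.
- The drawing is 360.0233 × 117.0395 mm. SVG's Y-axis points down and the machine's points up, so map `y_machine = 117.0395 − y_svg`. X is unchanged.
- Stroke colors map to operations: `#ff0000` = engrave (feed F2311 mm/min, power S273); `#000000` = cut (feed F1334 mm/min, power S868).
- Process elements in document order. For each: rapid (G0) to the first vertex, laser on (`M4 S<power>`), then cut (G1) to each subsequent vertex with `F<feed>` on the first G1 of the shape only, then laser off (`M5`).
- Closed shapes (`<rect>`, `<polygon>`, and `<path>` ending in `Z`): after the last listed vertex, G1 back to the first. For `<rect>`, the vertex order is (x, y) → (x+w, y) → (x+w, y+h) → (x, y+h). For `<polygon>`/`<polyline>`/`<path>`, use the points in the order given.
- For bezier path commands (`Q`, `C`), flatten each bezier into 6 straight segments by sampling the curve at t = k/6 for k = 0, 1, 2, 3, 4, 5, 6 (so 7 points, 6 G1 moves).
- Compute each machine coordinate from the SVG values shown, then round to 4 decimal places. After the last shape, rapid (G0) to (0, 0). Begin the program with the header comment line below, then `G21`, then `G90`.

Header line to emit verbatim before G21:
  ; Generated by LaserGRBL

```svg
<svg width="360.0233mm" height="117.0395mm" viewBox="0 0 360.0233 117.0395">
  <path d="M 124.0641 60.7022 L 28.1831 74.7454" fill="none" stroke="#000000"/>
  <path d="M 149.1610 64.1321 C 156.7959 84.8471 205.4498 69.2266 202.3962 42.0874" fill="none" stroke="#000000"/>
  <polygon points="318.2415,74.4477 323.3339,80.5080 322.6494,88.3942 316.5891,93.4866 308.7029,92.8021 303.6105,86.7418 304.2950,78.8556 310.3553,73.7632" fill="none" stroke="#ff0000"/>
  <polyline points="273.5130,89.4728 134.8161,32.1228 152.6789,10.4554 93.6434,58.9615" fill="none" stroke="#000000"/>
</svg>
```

viewBox `0 0 360.0233 117.0395` with mm width/height → 1 unit = 1 mm. Flip: y_m = 117.0395 − y_svg.

**Shape 1** — `<path>` line segment, stroke `#000000` → cut (S868, F1334). Machine vertices: (124.0641,56.3373) → (28.1831,42.2941). Open path.

**Shape 2** — `<path>` cubic bezier, stroke `#000000` → cut (S868, F1334). Control points (SVG): P0=(149.1610,64.1321), P1=(156.7959,84.8471), P2=(205.4498,69.2266), P3=(202.3962,42.0874); sampled at t=k/6. Machine vertices: (149.1610,52.9074) → (155.9674,45.4630) → (167.0346,43.3851) → (179.7868,45.9844) → (191.6483,52.5716) → (200.0433,62.4573) → (202.3962,74.9521). Open path.

**Shape 3** — `<polygon>` regular polygon, stroke `#ff0000` → engrave (S273, F2311). Machine vertices: (318.2415,42.5918) → (323.3339,36.5315) → (322.6494,28.6453) → (316.5891,23.5529) → (308.7029,24.2374) → (303.6105,30.2977) → (304.2950,38.1839) → (310.3553,43.2763) → (318.2415,42.5918). Closed: final G1 returns to the first vertex.

**Shape 4** — `<polyline>` open polyline, stroke `#000000` → cut (S868, F1334). Machine vertices: (273.5130,27.5667) → (134.8161,84.9167) → (152.6789,106.5841) → (93.6434,58.0780). Open path.

; Generated by LaserGRBL
G21
G90
G0 X124.0641 Y56.3373
M4 S868
G1 X28.1831 Y42.2941 F1334
M5
G0 X149.1610 Y52.9074
M4 S868
G1 X155.9674 Y45.4630 F1334
G1 X167.0346 Y43.3851
G1 X179.7868 Y45.9844
G1 X191.6483 Y52.5716
G1 X200.0433 Y62.4573
G1 X202.3962 Y74.9521
M5
G0 X318.2415 Y42.5918
M4 S273
G1 X323.3339 Y36.5315 F2311
G1 X322.6494 Y28.6453
G1 X316.5891 Y23.5529
G1 X308.7029 Y24.2374
G1 X303.6105 Y30.2977
G1 X304.2950 Y38.1839
G1 X310.3553 Y43.2763
G1 X318.2415 Y42.5918
M5
G0 X273.5130 Y27.5667
M4 S868
G1 X134.8161 Y84.9167 F1334
G1 X152.6789 Y106.5841
G1 X93.6434 Y58.0780
M5
G0 X0.0000 Y0.0000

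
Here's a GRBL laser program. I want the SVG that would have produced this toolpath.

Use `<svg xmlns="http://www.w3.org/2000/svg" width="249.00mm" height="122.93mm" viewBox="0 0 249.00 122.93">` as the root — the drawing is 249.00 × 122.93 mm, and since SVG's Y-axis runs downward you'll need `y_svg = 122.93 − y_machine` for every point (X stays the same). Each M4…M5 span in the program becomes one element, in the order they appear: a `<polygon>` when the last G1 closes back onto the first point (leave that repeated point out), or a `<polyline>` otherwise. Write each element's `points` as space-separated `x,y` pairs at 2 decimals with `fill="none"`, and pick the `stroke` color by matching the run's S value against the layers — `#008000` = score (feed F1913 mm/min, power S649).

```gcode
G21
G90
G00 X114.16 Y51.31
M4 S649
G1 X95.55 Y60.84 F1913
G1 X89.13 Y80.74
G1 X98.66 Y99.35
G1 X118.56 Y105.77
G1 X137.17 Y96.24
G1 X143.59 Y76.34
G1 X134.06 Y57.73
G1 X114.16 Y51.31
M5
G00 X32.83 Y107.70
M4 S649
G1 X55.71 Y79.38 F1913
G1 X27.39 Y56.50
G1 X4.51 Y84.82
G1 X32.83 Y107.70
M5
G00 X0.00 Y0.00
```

Machine Y-up, SVG Y-down with viewBox height 122.93, so y_svg = 122.93 − y_machine; X carries over. Every run uses S649, so all elements get stroke `#008000` (score).

Run 1: The run returns to its start, so emit a `<polygon>` with points (Y-flipped): 114.16,71.62 95.55,62.09 89.13,42.19 98.66,23.58 118.56,17.16 137.17,26.69 143.59,46.59 134.06,65.20.

Run 2: The run returns to its start, so emit a `<polygon>` with points (Y-flipped): 32.83,15.23 55.71,43.55 27.39,66.43 4.51,38.11.

<svg xmlns="http://www.w3.org/2000/svg" width="249.00mm" height="122.93mm" viewBox="0 0 249.00 122.93">
  <polygon points="114.16,71.62 95.55,62.09 89.13,42.19 98.66,23.58 118.56,17.16 137.17,26.69 143.59,46.59 134.06,65.20" fill="none" stroke="#008000"/>
  <polygon points="32.83,15.23 55.71,43.55 27.39,66.43 4.51,38.11" fill="none" stroke="#008000"/>
</svg>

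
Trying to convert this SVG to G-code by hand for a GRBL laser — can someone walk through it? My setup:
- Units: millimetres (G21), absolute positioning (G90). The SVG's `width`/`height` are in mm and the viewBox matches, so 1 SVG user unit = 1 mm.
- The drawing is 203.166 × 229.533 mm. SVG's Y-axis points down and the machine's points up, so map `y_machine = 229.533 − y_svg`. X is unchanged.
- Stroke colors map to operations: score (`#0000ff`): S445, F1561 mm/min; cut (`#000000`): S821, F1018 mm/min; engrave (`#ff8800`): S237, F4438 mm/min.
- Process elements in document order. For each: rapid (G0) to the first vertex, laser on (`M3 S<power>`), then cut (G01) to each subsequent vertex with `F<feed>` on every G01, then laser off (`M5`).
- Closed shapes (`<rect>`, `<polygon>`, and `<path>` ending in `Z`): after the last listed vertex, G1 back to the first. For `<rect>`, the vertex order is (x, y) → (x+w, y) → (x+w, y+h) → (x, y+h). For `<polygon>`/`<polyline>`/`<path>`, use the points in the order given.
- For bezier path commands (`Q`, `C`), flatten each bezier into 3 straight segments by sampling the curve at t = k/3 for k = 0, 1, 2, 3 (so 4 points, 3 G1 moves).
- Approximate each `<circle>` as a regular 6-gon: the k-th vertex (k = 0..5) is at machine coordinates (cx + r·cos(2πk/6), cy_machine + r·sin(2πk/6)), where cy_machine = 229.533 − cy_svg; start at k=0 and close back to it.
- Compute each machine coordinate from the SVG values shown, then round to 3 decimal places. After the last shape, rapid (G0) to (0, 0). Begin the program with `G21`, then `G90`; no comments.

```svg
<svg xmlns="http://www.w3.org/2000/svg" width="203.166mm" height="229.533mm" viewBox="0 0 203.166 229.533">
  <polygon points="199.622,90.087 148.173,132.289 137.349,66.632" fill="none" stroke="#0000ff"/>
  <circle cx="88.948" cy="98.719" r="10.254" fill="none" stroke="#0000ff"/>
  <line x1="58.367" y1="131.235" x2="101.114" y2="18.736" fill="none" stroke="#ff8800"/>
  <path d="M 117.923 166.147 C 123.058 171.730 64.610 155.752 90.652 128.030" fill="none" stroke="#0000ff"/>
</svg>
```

1 u = 1 mm; y_m = 229.533 − y.

[1] `<polygon>` regular polygon, #0000ff→score S445 F1561: (199.622,139.446) → (148.173,97.244) → (137.349,162.901) → (199.622,139.446) (closed)

[2] `<circle>` circle, #0000ff→score S445 F1561: (99.202,130.814) → (94.075,139.694) → (83.821,139.694) → (78.694,130.814) → (83.821,121.934) → (94.075,121.934) → (99.202,130.814) (closed)

[3] `<line>` line segment, #ff8800→engrave S237 F4438: (58.367,98.298) → (101.114,210.797)

[4] `<path>` cubic bezier, #0000ff→score S445 F1561: (117.923,63.386) → (107.348,64.626) → (87.289,78.059) → (90.652,101.503)

G21
G90
G0 X199.622 Y139.446
M3 S445
G01 X148.173 Y97.244 F1561
G01 X137.349 Y162.901 F1561
G01 X199.622 Y139.446 F1561
M5
G0 X99.202 Y130.814
M3 S445
G01 X94.075 Y139.694 F1561
G01 X83.821 Y139.694 F1561
G01 X78.694 Y130.814 F1561
G01 X83.821 Y121.934 F1561
G01 X94.075 Y121.934 F1561
G01 X99.202 Y130.814 F1561
M5
G0 X58.367 Y98.298
M3 S237
G01 X101.114 Y210.797 F4438
M5
G0 X117.923 Y63.386
M3 S445
G01 X107.348 Y64.626 F1561
G01 X87.289 Y78.059 F1561
G01 X90.652 Y101.503 F1561
M5
G0 X0.000 Y0.000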